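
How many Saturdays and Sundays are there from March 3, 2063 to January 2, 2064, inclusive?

88

March 3, 2063 is a Saturday.
That's 306 days from start to end, counting both.
306 = 7 × 43 + 5, so there are 43 full weeks plus 5 extra days.
Each full week contributes 2 weekend days (Sat, Sun): 43 × 2 = 86.
The 5 extra days are Saturday, Sunday, Monday, Tuesday, Wednesday — 2 of them qualify.
Total: 86 + 2 = 88.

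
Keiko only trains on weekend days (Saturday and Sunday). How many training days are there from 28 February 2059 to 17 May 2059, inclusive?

23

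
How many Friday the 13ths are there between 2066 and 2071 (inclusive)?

Friday-the-13ths by year:
2066: Aug
2067: May
2068: Jan, Apr, Jul
2069: Sep, Dec
2070: Jun
2071: Feb, Mar, Nov

11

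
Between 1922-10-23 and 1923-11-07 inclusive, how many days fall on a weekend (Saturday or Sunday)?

108

1922-10-23 is a Monday.
From 1922-10-23 to 1923-11-07 is 381 days inclusive.
381 = 7 × 54 + 3, so there are 54 full weeks plus 3 extra days.
Each full week contributes 2 weekend days (Sat, Sun): 54 × 2 = 108.
The 3 extra days are Mon, Tue, Wed — none qualify.
Total: 108 + 0 = 108.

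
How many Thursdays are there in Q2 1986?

13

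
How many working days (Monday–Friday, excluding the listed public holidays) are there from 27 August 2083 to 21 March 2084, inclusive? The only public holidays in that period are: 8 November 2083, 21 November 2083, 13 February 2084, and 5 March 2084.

27 August 2083 is a Friday.
That's 208 days from start to end, counting both.
208 = 7 × 29 + 5, so there are 29 full weeks plus 5 extra days.
Each full week contributes 5 weekdays (Mon–Fri): 29 × 5 = 145.
The 5 extra days are Fri, Sat, Sun, Mon, Tue — 3 of them qualify.
Total: 145 + 3 = 148.
Holidays: 8 November 2083 (Mon); 21 November 2083 (Sun); 13 February 2084 (Sun); 5 March 2084 (Sun).
1 of the 4 holidays fall on weekdays; the rest are weekends and were already excluded.
Business days: 148 − 1 = 147.

147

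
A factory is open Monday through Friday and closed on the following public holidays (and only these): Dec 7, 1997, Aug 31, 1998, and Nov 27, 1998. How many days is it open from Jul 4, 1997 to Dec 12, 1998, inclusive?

Jul 4, 1997 is a Friday.
That's 527 days from start to end, counting both.
527 = 7 × 75 + 2, so there are 75 full weeks plus 2 extra days.
Each full week contributes 5 weekdays (Mon–Fri): 75 × 5 = 375.
The 2 extra days are Friday, Saturday — 1 of them qualifies.
Total: 375 + 1 = 376.
Holidays: Dec 7, 1997 (Sun); Aug 31, 1998 (Mon); Nov 27, 1998 (Fri).
2 of the 3 holidays fall on weekdays; the rest are weekends and were already excluded.
Business days: 376 − 2 = 374.

374 business days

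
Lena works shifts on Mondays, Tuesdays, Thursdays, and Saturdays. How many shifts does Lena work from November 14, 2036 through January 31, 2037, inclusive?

45

November 14, 2036 is a Friday.
That's 79 days from start to end, counting both.
79 = 7 × 11 + 2, so there are 11 full weeks plus 2 extra days.
Each full week contributes 4 days from the set (Mon, Tue, Thu, Sat): 11 × 4 = 44.
The 2 extra days are Fri, Sat — 1 of them qualifies.
Total: 44 + 1 = 45.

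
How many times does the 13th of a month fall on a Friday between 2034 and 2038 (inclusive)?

9

Friday-the-13ths by year:
2034: Jan, Oct
2035: Apr, Jul
2036: Jun
2037: Feb, Mar, Nov
2038: Aug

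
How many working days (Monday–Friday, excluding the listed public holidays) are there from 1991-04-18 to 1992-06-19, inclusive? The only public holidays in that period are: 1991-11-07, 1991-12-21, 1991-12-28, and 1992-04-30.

305

1991-04-18 is a Thursday.
That's 429 days from start to end, counting both.
429 = 7 × 61 + 2, so there are 61 full weeks plus 2 extra days.
Each full week contributes 5 weekdays (Mon–Fri): 61 × 5 = 305.
The 2 extra days are Thursday, Friday — 2 of them qualify.
Total: 305 + 2 = 307.
Holidays: 1991-11-07 (Thu); 1991-12-21 (Sat); 1991-12-28 (Sat); 1992-04-30 (Thu).
2 of the 4 holidays fall on weekdays; the rest are weekends and were already excluded.
Business days: 307 − 2 = 305.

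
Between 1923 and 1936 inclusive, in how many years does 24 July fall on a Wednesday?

Day of week of July 24 in each year:
1923: Tue, 1924: Thu, 1925: Fri, 1926: Sat, 1927: Sun, 1928: Tue, 1929: Wed ✓, 1930: Thu, 1931: Fri, 1932: Sun, 1933: Mon, 1934: Tue, 1935: Wed ✓, 1936: Fri
Wednesdays: 1929, 1935.

2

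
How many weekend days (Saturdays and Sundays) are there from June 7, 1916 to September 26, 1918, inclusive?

240

June 7, 1916 is a Wednesday.
From June 7, 1916 to September 26, 1918 is 842 days inclusive.
842 = 7 × 120 + 2, so there are 120 full weeks plus 2 extra days.
Each full week contributes 2 weekend days (Sat, Sun): 120 × 2 = 240.
The 2 extra days are Wednesday, Thursday — none qualify.
Total: 240 + 0 = 240.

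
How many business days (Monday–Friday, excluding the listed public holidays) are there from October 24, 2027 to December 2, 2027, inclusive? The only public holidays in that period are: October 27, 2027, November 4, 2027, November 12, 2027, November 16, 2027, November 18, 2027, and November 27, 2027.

24

October 24, 2027 is a Sunday.
From October 24, 2027 to December 2, 2027 is 40 days inclusive.
40 = 7 × 5 + 5, so there are 5 full weeks plus 5 extra days.
Each full week contributes 5 weekdays (Mon–Fri): 5 × 5 = 25.
The 5 extra days are Sun, Mon, Tue, Wed, Thu — 4 of them qualify.
Total: 25 + 4 = 29.
Holidays: October 27, 2027 (Wed); November 4, 2027 (Thu); November 12, 2027 (Fri); November 16, 2027 (Tue); November 18, 2027 (Thu); November 27, 2027 (Sat).
5 of the 6 holidays fall on weekdays; the rest are weekends and were already excluded.
Business days: 29 − 5 = 24.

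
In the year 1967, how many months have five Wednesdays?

A month has five Wednesdays exactly when Wednesday falls within its first (length − 28) days.
Jan: 31 days, starts Sun → 5 of Sun, Mon, Tue
Feb: 28 days, starts Wed → 5 of (none)
Mar: 31 days, starts Wed → 5 of Wed, Thu, Fri ✓
Apr: 30 days, starts Sat → 5 of Sat, Sun
May: 31 days, starts Mon → 5 of Mon, Tue, Wed ✓
Jun: 30 days, starts Thu → 5 of Thu, Fri
Jul: 31 days, starts Sat → 5 of Sat, Sun, Mon
Aug: 31 days, starts Tue → 5 of Tue, Wed, Thu ✓
Sep: 30 days, starts Fri → 5 of Fri, Sat
Oct: 31 days, starts Sun → 5 of Sun, Mon, Tue
Nov: 30 days, starts Wed → 5 of Wed, Thu ✓
Dec: 31 days, starts Fri → 5 of Fri, Sat, Sun
Months with five Wednesdays: Mar, May, Aug, Nov.

4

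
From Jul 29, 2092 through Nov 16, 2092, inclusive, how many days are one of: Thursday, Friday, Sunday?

Jul 29, 2092 is a Tuesday.
From Jul 29, 2092 to Nov 16, 2092 is 111 days inclusive.
111 = 7 × 15 + 6, so there are 15 full weeks plus 6 extra days.
Each full week contributes 3 days from the set (Thu, Fri, Sun): 15 × 3 = 45.
The 6 extra days are Tuesday, Wednesday, Thursday, Friday, Saturday, Sunday — 3 of them qualify.
Total: 45 + 3 = 48.

48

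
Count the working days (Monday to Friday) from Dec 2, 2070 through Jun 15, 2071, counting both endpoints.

140

Dec 2, 2070 is a Tuesday.
The range spans 196 days (inclusive of both endpoints).
196 = 7 × 28, so the span is exactly 28 full weeks.
Each full week contributes 5 weekdays (Mon–Fri): 28 × 5 = 140.
Total: 140.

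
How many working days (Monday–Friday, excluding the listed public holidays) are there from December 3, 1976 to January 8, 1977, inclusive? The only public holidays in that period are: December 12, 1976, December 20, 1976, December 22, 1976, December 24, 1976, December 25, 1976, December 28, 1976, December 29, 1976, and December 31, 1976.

December 3, 1976 is a Friday.
That's 37 days from start to end, counting both.
37 = 7 × 5 + 2, so there are 5 full weeks plus 2 extra days.
Each full week contributes 5 weekdays (Mon–Fri): 5 × 5 = 25.
The 2 extra days are Fri, Sat — 1 of them qualifies.
Total: 25 + 1 = 26.
Holidays: December 12, 1976 (Sun); December 20, 1976 (Mon); December 22, 1976 (Wed); December 24, 1976 (Fri); December 25, 1976 (Sat); December 28, 1976 (Tue); December 29, 1976 (Wed); December 31, 1976 (Fri).
6 of the 8 holidays fall on weekdays; the rest are weekends and were already excluded.
Business days: 26 − 6 = 20.

20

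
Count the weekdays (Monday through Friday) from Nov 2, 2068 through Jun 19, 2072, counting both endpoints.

946 weekdays

Nov 2, 2068 is a Friday.
From Nov 2, 2068 to Jun 19, 2072 is 1326 days inclusive.
1326 = 7 × 189 + 3, so there are 189 full weeks plus 3 extra days.
Each full week contributes 5 weekdays (Mon–Fri): 189 × 5 = 945.
The 3 extra days are Friday, Saturday, Sunday — 1 of them qualifies.
Total: 945 + 1 = 946.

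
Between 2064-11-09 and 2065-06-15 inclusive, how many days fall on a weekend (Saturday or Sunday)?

63

2064-11-09 is a Sunday.
From 2064-11-09 to 2065-06-15 is 219 days inclusive.
219 = 7 × 31 + 2, so there are 31 full weeks plus 2 extra days.
Each full week contributes 2 weekend days (Sat, Sun): 31 × 2 = 62.
The 2 extra days are Sun, Mon — 1 of them qualifies.
Total: 62 + 1 = 63.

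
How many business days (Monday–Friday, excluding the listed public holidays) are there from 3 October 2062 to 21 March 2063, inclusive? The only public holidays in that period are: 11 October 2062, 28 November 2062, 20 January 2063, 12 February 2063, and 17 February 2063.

3 October 2062 is a Tuesday.
That's 170 days from start to end, counting both.
170 = 7 × 24 + 2, so there are 24 full weeks plus 2 extra days.
Each full week contributes 5 weekdays (Mon–Fri): 24 × 5 = 120.
The 2 extra days are Tuesday, Wednesday — 2 of them qualify.
Total: 120 + 2 = 122.
Holidays: 11 October 2062 (Wed); 28 November 2062 (Tue); 20 January 2063 (Sat); 12 February 2063 (Mon); 17 February 2063 (Sat).
3 of the 5 holidays fall on weekdays; the rest are weekends and were already excluded.
Business days: 122 − 3 = 119.

119 business days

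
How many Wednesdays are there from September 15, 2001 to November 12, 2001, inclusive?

8 Wednesdays

September 15, 2001 is a Saturday.
That's 59 days from start to end, counting both.
59 = 7 × 8 + 3, so there are 8 full weeks plus 3 extra days.
Each full week contributes one Wednesday: 8 so far.
The 3 extra days are Sat, Sun, Mon — none qualify.
Total: 8 + 0 = 8.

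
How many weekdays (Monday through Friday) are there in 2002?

Jan 1, 2002 is a Tuesday.
The range spans 365 days (inclusive of both endpoints).
365 = 7 × 52 + 1, so there are 52 full weeks plus 1 extra day.
Each full week contributes 5 weekdays (Mon–Fri): 52 × 5 = 260.
The 1 extra day is Tuesday — 1 of them qualifies.
Total: 260 + 1 = 261.

261 weekdays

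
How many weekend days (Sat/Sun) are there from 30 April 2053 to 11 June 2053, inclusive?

12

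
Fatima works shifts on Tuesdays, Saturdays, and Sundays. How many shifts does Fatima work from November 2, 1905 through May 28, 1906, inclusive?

November 2, 1905 is a Thursday.
The range spans 208 days (inclusive of both endpoints).
208 = 7 × 29 + 5, so there are 29 full weeks plus 5 extra days.
Each full week contributes 3 days from the set (Tue, Sat, Sun): 29 × 3 = 87.
The 5 extra days are Thu, Fri, Sat, Sun, Mon — 2 of them qualify.
Total: 87 + 2 = 89.

89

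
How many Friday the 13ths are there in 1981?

3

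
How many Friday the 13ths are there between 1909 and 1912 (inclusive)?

6

Friday-the-13ths by year:
1909: Aug
1910: May
1911: Jan, Oct
1912: Sep, Dec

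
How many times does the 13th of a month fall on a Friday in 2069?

2

The 13th falls on a Friday when the month's 13th has weekday Fri.
Jan 13 is Sun; Feb 13 is Wed; Mar 13 is Wed; Apr 13 is Sat; May 13 is Mon; Jun 13 is Thu; Jul 13 is Sat; Aug 13 is Tue; Sep 13 is Fri ✓; Oct 13 is Sun; Nov 13 is Wed; Dec 13 is Fri ✓.
Friday the 13ths: Sep, Dec.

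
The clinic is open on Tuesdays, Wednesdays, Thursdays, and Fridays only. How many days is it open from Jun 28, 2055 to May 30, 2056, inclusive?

193

Jun 28, 2055 is a Monday.
From Jun 28, 2055 to May 30, 2056 is 338 days inclusive.
338 = 7 × 48 + 2, so there are 48 full weeks plus 2 extra days.
Each full week contributes 4 days from the set (Tue, Wed, Thu, Fri): 48 × 4 = 192.
The 2 extra days are Mon, Tue — 1 of them qualifies.
Total: 192 + 1 = 193.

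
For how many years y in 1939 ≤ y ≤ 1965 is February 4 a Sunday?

4

Day of week of February 4 in each year:
1939: Sat, 1940: Sun ✓, 1941: Tue, 1942: Wed, 1943: Thu, 1944: Fri, 1945: Sun ✓, 1946: Mon, 1947: Tue, 1948: Wed, 1949: Fri, 1950: Sat, 1951: Sun ✓, 1952: Mon, 1953: Wed, 1954: Thu, 1955: Fri, 1956: Sat, 1957: Mon, 1958: Tue, 1959: Wed, 1960: Thu, 1961: Sat, 1962: Sun ✓, 1963: Mon, 1964: Tue, 1965: Thu
Sundays: 1940, 1945, 1951, 1962.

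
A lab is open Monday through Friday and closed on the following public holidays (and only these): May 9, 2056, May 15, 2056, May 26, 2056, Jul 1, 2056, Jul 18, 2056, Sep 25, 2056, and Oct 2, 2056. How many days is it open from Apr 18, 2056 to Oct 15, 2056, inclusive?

123 working days

Apr 18, 2056 is a Tuesday.
The range spans 181 days (inclusive of both endpoints).
181 = 7 × 25 + 6, so there are 25 full weeks plus 6 extra days.
Each full week contributes 5 weekdays (Mon–Fri): 25 × 5 = 125.
The 6 extra days are Tuesday, Wednesday, Thursday, Friday, Saturday, Sunday — 4 of them qualify.
Total: 125 + 4 = 129.
Holidays: May 9, 2056 (Tue); May 15, 2056 (Mon); May 26, 2056 (Fri); Jul 1, 2056 (Sat); Jul 18, 2056 (Tue); Sep 25, 2056 (Mon); Oct 2, 2056 (Mon).
6 of the 7 holidays fall on weekdays; the rest are weekends and were already excluded.
Business days: 129 − 6 = 123.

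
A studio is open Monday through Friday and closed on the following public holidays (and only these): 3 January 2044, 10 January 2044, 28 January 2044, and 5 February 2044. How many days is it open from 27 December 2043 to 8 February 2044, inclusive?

27 December 2043 is a Sunday.
From 27 December 2043 to 8 February 2044 is 44 days inclusive.
44 = 7 × 6 + 2, so there are 6 full weeks plus 2 extra days.
Each full week contributes 5 weekdays (Mon–Fri): 6 × 5 = 30.
The 2 extra days are Sun, Mon — 1 of them qualifies.
Total: 30 + 1 = 31.
Holidays: 3 January 2044 (Sun); 10 January 2044 (Sun); 28 January 2044 (Thu); 5 February 2044 (Fri).
2 of the 4 holidays fall on weekdays; the rest are weekends and were already excluded.
Business days: 31 − 2 = 29.

29 business days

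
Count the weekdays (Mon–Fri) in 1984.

1984-01-01 is a Sunday.
From 1984-01-01 to 1984-12-31 is 366 days inclusive.
366 = 7 × 52 + 2, so there are 52 full weeks plus 2 extra days.
Each full week contributes 5 weekdays (Mon–Fri): 52 × 5 = 260.
The 2 extra days are Sun, Mon — 1 of them qualifies.
Total: 260 + 1 = 261.

261 weekdays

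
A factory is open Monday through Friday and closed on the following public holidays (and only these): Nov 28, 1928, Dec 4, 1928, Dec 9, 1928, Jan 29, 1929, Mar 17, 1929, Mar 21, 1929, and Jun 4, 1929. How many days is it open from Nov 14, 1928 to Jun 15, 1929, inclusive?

148 business days

Nov 14, 1928 is a Wednesday.
That's 214 days from start to end, counting both.
214 = 7 × 30 + 4, so there are 30 full weeks plus 4 extra days.
Each full week contributes 5 weekdays (Mon–Fri): 30 × 5 = 150.
The 4 extra days are Wed, Thu, Fri, Sat — 3 of them qualify.
Total: 150 + 3 = 153.
Holidays: Nov 28, 1928 (Wed); Dec 4, 1928 (Tue); Dec 9, 1928 (Sun); Jan 29, 1929 (Tue); Mar 17, 1929 (Sun); Mar 21, 1929 (Thu); Jun 4, 1929 (Tue).
5 of the 7 holidays fall on weekdays; the rest are weekends and were already excluded.
Business days: 153 − 5 = 148.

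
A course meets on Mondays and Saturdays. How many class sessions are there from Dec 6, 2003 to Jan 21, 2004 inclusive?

Dec 6, 2003 is a Saturday.
From Dec 6, 2003 to Jan 21, 2004 is 47 days inclusive.
47 = 7 × 6 + 5, so there are 6 full weeks plus 5 extra days.
Each full week contributes 2 days from the set (Mon, Sat): 6 × 2 = 12.
The 5 extra days are Saturday, Sunday, Monday, Tuesday, Wednesday — 2 of them qualify.
Total: 12 + 2 = 14.

14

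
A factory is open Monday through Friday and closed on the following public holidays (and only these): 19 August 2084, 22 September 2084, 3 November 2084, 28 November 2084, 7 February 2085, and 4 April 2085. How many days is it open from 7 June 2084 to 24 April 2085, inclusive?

7 June 2084 is a Wednesday.
From 7 June 2084 to 24 April 2085 is 322 days inclusive.
322 = 7 × 46, so the span is exactly 46 full weeks.
Each full week contributes 5 weekdays (Mon–Fri): 46 × 5 = 230.
Total: 230.
Holidays: 19 August 2084 (Sat); 22 September 2084 (Fri); 3 November 2084 (Fri); 28 November 2084 (Tue); 7 February 2085 (Wed); 4 April 2085 (Wed).
5 of the 6 holidays fall on weekdays; the rest are weekends and were already excluded.
Business days: 230 − 5 = 225.

225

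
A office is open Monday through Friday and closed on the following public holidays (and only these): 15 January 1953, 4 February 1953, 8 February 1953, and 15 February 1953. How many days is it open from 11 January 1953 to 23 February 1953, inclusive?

11 January 1953 is a Sunday.
That's 44 days from start to end, counting both.
44 = 7 × 6 + 2, so there are 6 full weeks plus 2 extra days.
Each full week contributes 5 weekdays (Mon–Fri): 6 × 5 = 30.
The 2 extra days are Sunday, Monday — 1 of them qualifies.
Total: 30 + 1 = 31.
Holidays: 15 January 1953 (Thu); 4 February 1953 (Wed); 8 February 1953 (Sun); 15 February 1953 (Sun).
2 of the 4 holidays fall on weekdays; the rest are weekends and were already excluded.
Business days: 31 − 2 = 29.

29 business days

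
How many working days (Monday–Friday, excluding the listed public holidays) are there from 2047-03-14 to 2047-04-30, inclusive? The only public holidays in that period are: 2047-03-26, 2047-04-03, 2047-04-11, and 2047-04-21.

2047-03-14 is a Thursday.
That's 48 days from start to end, counting both.
48 = 7 × 6 + 6, so there are 6 full weeks plus 6 extra days.
Each full week contributes 5 weekdays (Mon–Fri): 6 × 5 = 30.
The 6 extra days are Thursday, Friday, Saturday, Sunday, Monday, Tuesday — 4 of them qualify.
Total: 30 + 4 = 34.
Holidays: 2047-03-26 (Tue); 2047-04-03 (Wed); 2047-04-11 (Thu); 2047-04-21 (Sun).
3 of the 4 holidays fall on weekdays; the rest are weekends and were already excluded.
Business days: 34 − 3 = 31.

31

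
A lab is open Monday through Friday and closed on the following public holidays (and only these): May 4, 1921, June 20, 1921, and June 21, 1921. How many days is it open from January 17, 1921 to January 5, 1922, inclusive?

251 business days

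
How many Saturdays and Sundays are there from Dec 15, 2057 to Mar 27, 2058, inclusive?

Dec 15, 2057 is a Saturday.
The range spans 103 days (inclusive of both endpoints).
103 = 7 × 14 + 5, so there are 14 full weeks plus 5 extra days.
Each full week contributes 2 weekend days (Sat, Sun): 14 × 2 = 28.
The 5 extra days are Sat, Sun, Mon, Tue, Wed — 2 of them qualify.
Total: 28 + 2 = 30.

30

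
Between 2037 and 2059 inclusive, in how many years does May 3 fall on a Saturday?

3

Day of week of May 3 in each year:
2037: Sun, 2038: Mon, 2039: Tue, 2040: Thu, 2041: Fri, 2042: Sat ✓, 2043: Sun, 2044: Tue, 2045: Wed, 2046: Thu, 2047: Fri, 2048: Sun, 2049: Mon, 2050: Tue, 2051: Wed, 2052: Fri, 2053: Sat ✓, 2054: Sun, 2055: Mon, 2056: Wed, 2057: Thu, 2058: Fri, 2059: Sat ✓
Saturdays: 2042, 2053, 2059.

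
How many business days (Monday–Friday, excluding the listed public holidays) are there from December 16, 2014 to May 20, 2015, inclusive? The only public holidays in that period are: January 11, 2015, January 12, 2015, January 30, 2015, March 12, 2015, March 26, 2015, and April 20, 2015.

December 16, 2014 is a Tuesday.
From December 16, 2014 to May 20, 2015 is 156 days inclusive.
156 = 7 × 22 + 2, so there are 22 full weeks plus 2 extra days.
Each full week contributes 5 weekdays (Mon–Fri): 22 × 5 = 110.
The 2 extra days are Tue, Wed — 2 of them qualify.
Total: 110 + 2 = 112.
Holidays: January 11, 2015 (Sun); January 12, 2015 (Mon); January 30, 2015 (Fri); March 12, 2015 (Thu); March 26, 2015 (Thu); April 20, 2015 (Mon).
5 of the 6 holidays fall on weekdays; the rest are weekends and were already excluded.
Business days: 112 − 5 = 107.

107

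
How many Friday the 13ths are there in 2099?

3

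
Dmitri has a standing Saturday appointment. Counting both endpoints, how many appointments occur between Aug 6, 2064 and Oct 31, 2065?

Aug 6, 2064 is a Wednesday.
That's 452 days from start to end, counting both.
452 = 7 × 64 + 4, so there are 64 full weeks plus 4 extra days.
Each full week contributes one Saturday: 64 so far.
The 4 extra days are Wed, Thu, Fri, Sat — 1 of them qualifies.
Total: 64 + 1 = 65.

65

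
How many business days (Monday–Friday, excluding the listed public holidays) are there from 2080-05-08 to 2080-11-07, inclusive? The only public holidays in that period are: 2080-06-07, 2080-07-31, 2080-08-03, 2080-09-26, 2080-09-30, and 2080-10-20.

2080-05-08 is a Wednesday.
From 2080-05-08 to 2080-11-07 is 184 days inclusive.
184 = 7 × 26 + 2, so there are 26 full weeks plus 2 extra days.
Each full week contributes 5 weekdays (Mon–Fri): 26 × 5 = 130.
The 2 extra days are Wed, Thu — 2 of them qualify.
Total: 130 + 2 = 132.
Holidays: 2080-06-07 (Fri); 2080-07-31 (Wed); 2080-08-03 (Sat); 2080-09-26 (Thu); 2080-09-30 (Mon); 2080-10-20 (Sun).
4 of the 6 holidays fall on weekdays; the rest are weekends and were already excluded.
Business days: 132 − 4 = 128.

128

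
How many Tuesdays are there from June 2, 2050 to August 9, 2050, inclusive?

June 2, 2050 is a Thursday.
The range spans 69 days (inclusive of both endpoints).
69 = 7 × 9 + 6, so there are 9 full weeks plus 6 extra days.
Each full week contributes one Tuesday: 9 so far.
The 6 extra days are Thu, Fri, Sat, Sun, Mon, Tue — 1 of them qualifies.
Total: 9 + 1 = 10.

10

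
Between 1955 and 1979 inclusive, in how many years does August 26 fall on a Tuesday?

3

Day of week of August 26 in each year:
1955: Fri, 1956: Sun, 1957: Mon, 1958: Tue ✓, 1959: Wed, 1960: Fri, 1961: Sat, 1962: Sun, 1963: Mon, 1964: Wed, 1965: Thu, 1966: Fri, 1967: Sat, 1968: Mon, 1969: Tue ✓, 1970: Wed, 1971: Thu, 1972: Sat, 1973: Sun, 1974: Mon, 1975: Tue ✓, 1976: Thu, 1977: Fri, 1978: Sat, 1979: Sun
Tuesdays: 1958, 1969, 1975.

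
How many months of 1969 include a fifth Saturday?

4

A month has five Saturdays exactly when Saturday falls within its first (length − 28) days.
Jan: 31 days, starts Wed → 5 of Wed, Thu, Fri
Feb: 28 days, starts Sat → 5 of (none)
Mar: 31 days, starts Sat → 5 of Sat, Sun, Mon ✓
Apr: 30 days, starts Tue → 5 of Tue, Wed
May: 31 days, starts Thu → 5 of Thu, Fri, Sat ✓
Jun: 30 days, starts Sun → 5 of Sun, Mon
Jul: 31 days, starts Tue → 5 of Tue, Wed, Thu
Aug: 31 days, starts Fri → 5 of Fri, Sat, Sun ✓
Sep: 30 days, starts Mon → 5 of Mon, Tue
Oct: 31 days, starts Wed → 5 of Wed, Thu, Fri
Nov: 30 days, starts Sat → 5 of Sat, Sun ✓
Dec: 31 days, starts Mon → 5 of Mon, Tue, Wed
Months with five Saturdays: Mar, May, Aug, Nov.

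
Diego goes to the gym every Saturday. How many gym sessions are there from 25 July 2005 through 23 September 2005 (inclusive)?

25 July 2005 is a Monday.
From 25 July 2005 to 23 September 2005 is 61 days inclusive.
61 = 7 × 8 + 5, so there are 8 full weeks plus 5 extra days.
Each full week contributes one Saturday: 8 so far.
The 5 extra days are Monday, Tuesday, Wednesday, Thursday, Friday — none qualify.
Total: 8 + 0 = 8.

8 Saturdays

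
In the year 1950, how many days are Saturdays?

52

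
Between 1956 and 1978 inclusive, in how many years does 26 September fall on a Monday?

3

Day of week of September 26 in each year:
1956: Wed, 1957: Thu, 1958: Fri, 1959: Sat, 1960: Mon ✓, 1961: Tue, 1962: Wed, 1963: Thu, 1964: Sat, 1965: Sun, 1966: Mon ✓, 1967: Tue, 1968: Thu, 1969: Fri, 1970: Sat, 1971: Sun, 1972: Tue, 1973: Wed, 1974: Thu, 1975: Fri, 1976: Sun, 1977: Mon ✓, 1978: Tue
Mondays: 1960, 1966, 1977.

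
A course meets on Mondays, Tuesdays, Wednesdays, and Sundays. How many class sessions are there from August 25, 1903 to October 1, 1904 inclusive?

230

August 25, 1903 is a Tuesday.
That's 404 days from start to end, counting both.
404 = 7 × 57 + 5, so there are 57 full weeks plus 5 extra days.
Each full week contributes 4 days from the set (Mon, Tue, Wed, Sun): 57 × 4 = 228.
The 5 extra days are Tue, Wed, Thu, Fri, Sat — 2 of them qualify.
Total: 228 + 2 = 230.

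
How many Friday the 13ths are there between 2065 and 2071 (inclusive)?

14

Friday-the-13ths by year:
2065: Feb, Mar, Nov
2066: Aug
2067: May
2068: Jan, Apr, Jul
2069: Sep, Dec
2070: Jun
2071: Feb, Mar, Nov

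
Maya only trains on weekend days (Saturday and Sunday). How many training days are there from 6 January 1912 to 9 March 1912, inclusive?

19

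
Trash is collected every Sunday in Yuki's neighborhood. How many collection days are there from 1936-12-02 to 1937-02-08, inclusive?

1936-12-02 is a Wednesday.
The range spans 69 days (inclusive of both endpoints).
69 = 7 × 9 + 6, so there are 9 full weeks plus 6 extra days.
Each full week contributes one Sunday: 9 so far.
The 6 extra days are Wed, Thu, Fri, Sat, Sun, Mon — 1 of them qualifies.
Total: 9 + 1 = 10.

10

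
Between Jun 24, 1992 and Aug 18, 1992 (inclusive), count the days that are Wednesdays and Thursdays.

Jun 24, 1992 is a Wednesday.
From Jun 24, 1992 to Aug 18, 1992 is 56 days inclusive.
56 = 7 × 8, so the span is exactly 8 full weeks.
Each full week contributes 2 days from the set (Wed, Thu): 8 × 2 = 16.

16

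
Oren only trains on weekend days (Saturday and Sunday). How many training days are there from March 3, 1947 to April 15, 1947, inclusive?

March 3, 1947 is a Monday.
The range spans 44 days (inclusive of both endpoints).
44 = 7 × 6 + 2, so there are 6 full weeks plus 2 extra days.
Each full week contributes 2 weekend days (Sat, Sun): 6 × 2 = 12.
The 2 extra days are Monday, Tuesday — none qualify.
Total: 12 + 0 = 12.

12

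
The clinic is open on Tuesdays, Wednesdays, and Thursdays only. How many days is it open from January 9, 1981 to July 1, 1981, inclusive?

January 9, 1981 is a Friday.
From January 9, 1981 to July 1, 1981 is 174 days inclusive.
174 = 7 × 24 + 6, so there are 24 full weeks plus 6 extra days.
Each full week contributes 3 days from the set (Tue, Wed, Thu): 24 × 3 = 72.
The 6 extra days are Fri, Sat, Sun, Mon, Tue, Wed — 2 of them qualify.
Total: 72 + 2 = 74.

74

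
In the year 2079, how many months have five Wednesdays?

A month has five Wednesdays exactly when Wednesday falls within its first (length − 28) days.
Jan: 31 days, starts Sun → 5 of Sun, Mon, Tue
Feb: 28 days, starts Wed → 5 of (none)
Mar: 31 days, starts Wed → 5 of Wed, Thu, Fri ✓
Apr: 30 days, starts Sat → 5 of Sat, Sun
May: 31 days, starts Mon → 5 of Mon, Tue, Wed ✓
Jun: 30 days, starts Thu → 5 of Thu, Fri
Jul: 31 days, starts Sat → 5 of Sat, Sun, Mon
Aug: 31 days, starts Tue → 5 of Tue, Wed, Thu ✓
Sep: 30 days, starts Fri → 5 of Fri, Sat
Oct: 31 days, starts Sun → 5 of Sun, Mon, Tue
Nov: 30 days, starts Wed → 5 of Wed, Thu ✓
Dec: 31 days, starts Fri → 5 of Fri, Sat, Sun
Months with five Wednesdays: Mar, May, Aug, Nov.

4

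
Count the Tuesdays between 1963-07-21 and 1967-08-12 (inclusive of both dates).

212

1963-07-21 is a Sunday.
That's 1484 days from start to end, counting both.
1484 = 7 × 212, so the span is exactly 212 full weeks.
Each full week contributes one Tuesday: 212 so far.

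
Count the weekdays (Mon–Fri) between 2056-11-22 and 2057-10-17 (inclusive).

236 weekdays

2056-11-22 is a Wednesday.
The range spans 330 days (inclusive of both endpoints).
330 = 7 × 47 + 1, so there are 47 full weeks plus 1 extra day.
Each full week contributes 5 weekdays (Mon–Fri): 47 × 5 = 235.
The 1 extra day is Wed — 1 of them qualifies.
Total: 235 + 1 = 236.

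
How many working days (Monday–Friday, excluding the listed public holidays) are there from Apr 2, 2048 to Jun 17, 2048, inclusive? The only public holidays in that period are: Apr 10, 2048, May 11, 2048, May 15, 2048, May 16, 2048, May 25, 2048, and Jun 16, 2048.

50

Apr 2, 2048 is a Thursday.
The range spans 77 days (inclusive of both endpoints).
77 = 7 × 11, so the span is exactly 11 full weeks.
Each full week contributes 5 weekdays (Mon–Fri): 11 × 5 = 55.
Total: 55.
Holidays: Apr 10, 2048 (Fri); May 11, 2048 (Mon); May 15, 2048 (Fri); May 16, 2048 (Sat); May 25, 2048 (Mon); Jun 16, 2048 (Tue).
5 of the 6 holidays fall on weekdays; the rest are weekends and were already excluded.
Business days: 55 − 5 = 50.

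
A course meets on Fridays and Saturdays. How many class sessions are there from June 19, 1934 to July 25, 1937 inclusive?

324

June 19, 1934 is a Tuesday.
The range spans 1133 days (inclusive of both endpoints).
1133 = 7 × 161 + 6, so there are 161 full weeks plus 6 extra days.
Each full week contributes 2 days from the set (Fri, Sat): 161 × 2 = 322.
The 6 extra days are Tuesday, Wednesday, Thursday, Friday, Saturday, Sunday — 2 of them qualify.
Total: 322 + 2 = 324.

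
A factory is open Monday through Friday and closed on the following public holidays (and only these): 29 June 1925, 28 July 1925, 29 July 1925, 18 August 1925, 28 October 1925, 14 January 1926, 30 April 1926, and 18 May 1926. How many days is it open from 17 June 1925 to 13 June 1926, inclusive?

17 June 1925 is a Wednesday.
That's 362 days from start to end, counting both.
362 = 7 × 51 + 5, so there are 51 full weeks plus 5 extra days.
Each full week contributes 5 weekdays (Mon–Fri): 51 × 5 = 255.
The 5 extra days are Wed, Thu, Fri, Sat, Sun — 3 of them qualify.
Total: 255 + 3 = 258.
Holidays: 29 June 1925 (Mon); 28 July 1925 (Tue); 29 July 1925 (Wed); 18 August 1925 (Tue); 28 October 1925 (Wed); 14 January 1926 (Thu); 30 April 1926 (Fri); 18 May 1926 (Tue).
All 8 holidays fall on weekdays, so subtract 8.
Business days: 258 − 8 = 250.

250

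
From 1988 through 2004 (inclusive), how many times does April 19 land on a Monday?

3

Day of week of April 19 in each year:
1988: Tue, 1989: Wed, 1990: Thu, 1991: Fri, 1992: Sun, 1993: Mon ✓, 1994: Tue, 1995: Wed, 1996: Fri, 1997: Sat, 1998: Sun, 1999: Mon ✓, 2000: Wed, 2001: Thu, 2002: Fri, 2003: Sat, 2004: Mon ✓
Mondays: 1993, 1999, 2004.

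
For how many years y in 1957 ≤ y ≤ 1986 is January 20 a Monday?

5

Day of week of January 20 in each year:
1957: Sun, 1958: Mon ✓, 1959: Tue, 1960: Wed, 1961: Fri, 1962: Sat, 1963: Sun, 1964: Mon ✓, 1965: Wed, 1966: Thu, 1967: Fri, 1968: Sat, 1969: Mon ✓, 1970: Tue, 1971: Wed, 1972: Thu, 1973: Sat, 1974: Sun, 1975: Mon ✓, 1976: Tue, 1977: Thu, 1978: Fri, 1979: Sat, 1980: Sun, 1981: Tue, 1982: Wed, 1983: Thu, 1984: Fri, 1985: Sun, 1986: Mon ✓
Mondays: 1958, 1964, 1969, 1975, 1986.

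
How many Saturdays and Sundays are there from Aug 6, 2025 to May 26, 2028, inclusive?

292

Aug 6, 2025 is a Wednesday.
That's 1025 days from start to end, counting both.
1025 = 7 × 146 + 3, so there are 146 full weeks plus 3 extra days.
Each full week contributes 2 weekend days (Sat, Sun): 146 × 2 = 292.
The 3 extra days are Wed, Thu, Fri — none qualify.
Total: 292 + 0 = 292.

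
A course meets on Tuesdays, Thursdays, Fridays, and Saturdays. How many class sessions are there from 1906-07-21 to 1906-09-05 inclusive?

1906-07-21 is a Saturday.
That's 47 days from start to end, counting both.
47 = 7 × 6 + 5, so there are 6 full weeks plus 5 extra days.
Each full week contributes 4 days from the set (Tue, Thu, Fri, Sat): 6 × 4 = 24.
The 5 extra days are Saturday, Sunday, Monday, Tuesday, Wednesday — 2 of them qualify.
Total: 24 + 2 = 26.

26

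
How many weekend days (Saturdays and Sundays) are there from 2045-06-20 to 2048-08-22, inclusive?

331

2045-06-20 is a Tuesday.
The range spans 1160 days (inclusive of both endpoints).
1160 = 7 × 165 + 5, so there are 165 full weeks plus 5 extra days.
Each full week contributes 2 weekend days (Sat, Sun): 165 × 2 = 330.
The 5 extra days are Tuesday, Wednesday, Thursday, Friday, Saturday — 1 of them qualifies.
Total: 330 + 1 = 331.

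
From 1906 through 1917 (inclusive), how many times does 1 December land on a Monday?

Day of week of December 1 in each year:
1906: Sat, 1907: Sun, 1908: Tue, 1909: Wed, 1910: Thu, 1911: Fri, 1912: Sun, 1913: Mon ✓, 1914: Tue, 1915: Wed, 1916: Fri, 1917: Sat
Mondays: 1913.

1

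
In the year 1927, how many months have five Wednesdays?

A month has five Wednesdays exactly when Wednesday falls within its first (length − 28) days.
Jan: 31 days, starts Sat → 5 of Sat, Sun, Mon
Feb: 28 days, starts Tue → 5 of (none)
Mar: 31 days, starts Tue → 5 of Tue, Wed, Thu ✓
Apr: 30 days, starts Fri → 5 of Fri, Sat
May: 31 days, starts Sun → 5 of Sun, Mon, Tue
Jun: 30 days, starts Wed → 5 of Wed, Thu ✓
Jul: 31 days, starts Fri → 5 of Fri, Sat, Sun
Aug: 31 days, starts Mon → 5 of Mon, Tue, Wed ✓
Sep: 30 days, starts Thu → 5 of Thu, Fri
Oct: 31 days, starts Sat → 5 of Sat, Sun, Mon
Nov: 30 days, starts Tue → 5 of Tue, Wed ✓
Dec: 31 days, starts Thu → 5 of Thu, Fri, Sat
Months with five Wednesdays: Mar, Jun, Aug, Nov.

4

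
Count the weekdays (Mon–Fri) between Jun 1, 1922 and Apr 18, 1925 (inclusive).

Jun 1, 1922 is a Thursday.
That's 1053 days from start to end, counting both.
1053 = 7 × 150 + 3, so there are 150 full weeks plus 3 extra days.
Each full week contributes 5 weekdays (Mon–Fri): 150 × 5 = 750.
The 3 extra days are Thu, Fri, Sat — 2 of them qualify.
Total: 750 + 2 = 752.

752 weekdays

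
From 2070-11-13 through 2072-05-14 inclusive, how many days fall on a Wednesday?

2070-11-13 is a Thursday.
That's 549 days from start to end, counting both.
549 = 7 × 78 + 3, so there are 78 full weeks plus 3 extra days.
Each full week contributes one Wednesday: 78 so far.
The 3 extra days are Thu, Fri, Sat — none qualify.
Total: 78 + 0 = 78.

78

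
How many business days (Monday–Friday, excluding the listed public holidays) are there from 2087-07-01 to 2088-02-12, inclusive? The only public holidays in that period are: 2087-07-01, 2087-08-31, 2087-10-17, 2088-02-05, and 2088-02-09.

159

2087-07-01 is a Tuesday.
From 2087-07-01 to 2088-02-12 is 227 days inclusive.
227 = 7 × 32 + 3, so there are 32 full weeks plus 3 extra days.
Each full week contributes 5 weekdays (Mon–Fri): 32 × 5 = 160.
The 3 extra days are Tuesday, Wednesday, Thursday — 3 of them qualify.
Total: 160 + 3 = 163.
Holidays: 2087-07-01 (Tue); 2087-08-31 (Sun); 2087-10-17 (Fri); 2088-02-05 (Thu); 2088-02-09 (Mon).
4 of the 5 holidays fall on weekdays; the rest are weekends and were already excluded.
Business days: 163 − 4 = 159.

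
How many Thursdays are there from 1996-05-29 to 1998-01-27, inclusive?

1996-05-29 is a Wednesday.
The range spans 609 days (inclusive of both endpoints).
609 = 7 × 87, so the span is exactly 87 full weeks.
Each full week contributes one Thursday: 87 so far.
Total: 87.

87 Thursdays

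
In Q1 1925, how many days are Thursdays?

13

1925-01-01 is a Thursday.
That's 90 days from start to end, counting both.
90 = 7 × 12 + 6, so there are 12 full weeks plus 6 extra days.
Each full week contributes one Thursday: 12 so far.
The 6 extra days are Thursday, Friday, Saturday, Sunday, Monday, Tuesday — 1 of them qualifies.
Total: 12 + 1 = 13.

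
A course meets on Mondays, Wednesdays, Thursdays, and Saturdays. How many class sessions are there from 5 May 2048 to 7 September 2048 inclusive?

72

5 May 2048 is a Tuesday.
That's 126 days from start to end, counting both.
126 = 7 × 18, so the span is exactly 18 full weeks.
Each full week contributes 4 days from the set (Mon, Wed, Thu, Sat): 18 × 4 = 72.
Total: 72.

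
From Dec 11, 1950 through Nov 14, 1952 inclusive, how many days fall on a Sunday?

100 Sundays

Dec 11, 1950 is a Monday.
From Dec 11, 1950 to Nov 14, 1952 is 705 days inclusive.
705 = 7 × 100 + 5, so there are 100 full weeks plus 5 extra days.
Each full week contributes one Sunday: 100 so far.
The 5 extra days are Monday, Tuesday, Wednesday, Thursday, Friday — none qualify.
Total: 100 + 0 = 100.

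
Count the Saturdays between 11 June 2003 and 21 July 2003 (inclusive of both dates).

11 June 2003 is a Wednesday.
The range spans 41 days (inclusive of both endpoints).
41 = 7 × 5 + 6, so there are 5 full weeks plus 6 extra days.
Each full week contributes one Saturday: 5 so far.
The 6 extra days are Wed, Thu, Fri, Sat, Sun, Mon — 1 of them qualifies.
Total: 5 + 1 = 6.

6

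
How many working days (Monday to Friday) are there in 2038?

261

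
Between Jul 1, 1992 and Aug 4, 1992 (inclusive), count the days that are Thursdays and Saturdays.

Jul 1, 1992 is a Wednesday.
The range spans 35 days (inclusive of both endpoints).
35 = 7 × 5, so the span is exactly 5 full weeks.
Each full week contributes 2 days from the set (Thu, Sat): 5 × 2 = 10.
Total: 10.

10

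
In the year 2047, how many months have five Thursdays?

4

A month has five Thursdays exactly when Thursday falls within its first (length − 28) days.
Jan: 31 days, starts Tue → 5 of Tue, Wed, Thu ✓
Feb: 28 days, starts Fri → 5 of (none)
Mar: 31 days, starts Fri → 5 of Fri, Sat, Sun
Apr: 30 days, starts Mon → 5 of Mon, Tue
May: 31 days, starts Wed → 5 of Wed, Thu, Fri ✓
Jun: 30 days, starts Sat → 5 of Sat, Sun
Jul: 31 days, starts Mon → 5 of Mon, Tue, Wed
Aug: 31 days, starts Thu → 5 of Thu, Fri, Sat ✓
Sep: 30 days, starts Sun → 5 of Sun, Mon
Oct: 31 days, starts Tue → 5 of Tue, Wed, Thu ✓
Nov: 30 days, starts Fri → 5 of Fri, Sat
Dec: 31 days, starts Sun → 5 of Sun, Mon, Tue
Months with five Thursdays: Jan, May, Aug, Oct.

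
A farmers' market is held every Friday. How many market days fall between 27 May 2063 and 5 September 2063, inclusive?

14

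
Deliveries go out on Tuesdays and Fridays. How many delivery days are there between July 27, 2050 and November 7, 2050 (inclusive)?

29

July 27, 2050 is a Wednesday.
That's 104 days from start to end, counting both.
104 = 7 × 14 + 6, so there are 14 full weeks plus 6 extra days.
Each full week contributes 2 days from the set (Tue, Fri): 14 × 2 = 28.
The 6 extra days are Wednesday, Thursday, Friday, Saturday, Sunday, Monday — 1 of them qualifies.
Total: 28 + 1 = 29.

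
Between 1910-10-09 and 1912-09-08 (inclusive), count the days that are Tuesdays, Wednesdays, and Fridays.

1910-10-09 is a Sunday.
That's 701 days from start to end, counting both.
701 = 7 × 100 + 1, so there are 100 full weeks plus 1 extra day.
Each full week contributes 3 days from the set (Tue, Wed, Fri): 100 × 3 = 300.
The 1 extra day is Sun — none qualify.
Total: 300 + 0 = 300.

300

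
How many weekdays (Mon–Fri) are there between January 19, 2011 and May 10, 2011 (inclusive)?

January 19, 2011 is a Wednesday.
The range spans 112 days (inclusive of both endpoints).
112 = 7 × 16, so the span is exactly 16 full weeks.
Each full week contributes 5 weekdays (Mon–Fri): 16 × 5 = 80.
Total: 80.

80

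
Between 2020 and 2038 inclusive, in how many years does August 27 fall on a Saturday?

2

Day of week of August 27 in each year:
2020: Thu, 2021: Fri, 2022: Sat ✓, 2023: Sun, 2024: Tue, 2025: Wed, 2026: Thu, 2027: Fri, 2028: Sun, 2029: Mon, 2030: Tue, 2031: Wed, 2032: Fri, 2033: Sat ✓, 2034: Sun, 2035: Mon, 2036: Wed, 2037: Thu, 2038: Fri
Saturdays: 2022, 2033.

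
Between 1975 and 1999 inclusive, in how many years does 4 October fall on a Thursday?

Day of week of October 4 in each year:
1975: Sat, 1976: Mon, 1977: Tue, 1978: Wed, 1979: Thu ✓, 1980: Sat, 1981: Sun, 1982: Mon, 1983: Tue, 1984: Thu ✓, 1985: Fri, 1986: Sat, 1987: Sun, 1988: Tue, 1989: Wed, 1990: Thu ✓, 1991: Fri, 1992: Sun, 1993: Mon, 1994: Tue, 1995: Wed, 1996: Fri, 1997: Sat, 1998: Sun, 1999: Mon
Thursdays: 1979, 1984, 1990.

3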